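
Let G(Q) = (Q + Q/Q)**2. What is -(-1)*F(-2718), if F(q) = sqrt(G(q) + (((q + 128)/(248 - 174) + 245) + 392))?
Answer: 3*sqrt(820299) ≈ 2717.1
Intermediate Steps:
G(Q) = (1 + Q)**2 (G(Q) = (Q + 1)**2 = (1 + Q)**2)
F(q) = sqrt(23633/37 + (1 + q)**2 + q/74) (F(q) = sqrt((1 + q)**2 + (((q + 128)/(248 - 174) + 245) + 392)) = sqrt((1 + q)**2 + (((128 + q)/74 + 245) + 392)) = sqrt((1 + q)**2 + (((128 + q)*(1/74) + 245) + 392)) = sqrt((1 + q)**2 + (((64/37 + q/74) + 245) + 392)) = sqrt((1 + q)**2 + ((9129/37 + q/74) + 392)) = sqrt((1 + q)**2 + (23633/37 + q/74)) = sqrt(23633/37 + (1 + q)**2 + q/74))
-(-1)*F(-2718) = -(-1)*sqrt(3497684 + 74*(-2718) + 5476*(1 - 2718)**2)/74 = -(-1)*sqrt(3497684 - 201132 + 5476*(-2717)**2)/74 = -(-1)*sqrt(3497684 - 201132 + 5476*7382089)/74 = -(-1)*sqrt(3497684 - 201132 + 40424319364)/74 = -(-1)*sqrt(40427615916)/74 = -(-1)*(222*sqrt(820299))/74 = -(-1)*3*sqrt(820299) = -(-3)*sqrt(820299) = 3*sqrt(820299)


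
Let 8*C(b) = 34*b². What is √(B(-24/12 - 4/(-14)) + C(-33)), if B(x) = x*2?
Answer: √906465/14 ≈ 68.006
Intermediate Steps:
C(b) = 17*b²/4 (C(b) = (34*b²)/8 = 17*b²/4)
B(x) = 2*x
√(B(-24/12 - 4/(-14)) + C(-33)) = √(2*(-24/12 - 4/(-14)) + (17/4)*(-33)²) = √(2*(-24*1/12 - 4*(-1/14)) + (17/4)*1089) = √(2*(-2 + 2/7) + 18513/4) = √(2*(-12/7) + 18513/4) = √(-24/7 + 18513/4) = √(129495/28) = √906465/14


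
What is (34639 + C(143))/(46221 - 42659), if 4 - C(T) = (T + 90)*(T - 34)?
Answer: 4623/1781 ≈ 2.5957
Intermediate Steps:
C(T) = 4 - (-34 + T)*(90 + T) (C(T) = 4 - (T + 90)*(T - 34) = 4 - (90 + T)*(-34 + T) = 4 - (-34 + T)*(90 + T))
(34639 + C(143))/(46221 - 42659) = (34639 + (3064 - 1*143² - 56*143))/(46221 - 42659) = (34639 + (3064 - 1*20449 - 8008))/3562 = (34639 + (3064 - 20449 - 8008))*(1/3562) = (34639 - 25393)*(1/3562) = 9246*(1/3562) = 4623/1781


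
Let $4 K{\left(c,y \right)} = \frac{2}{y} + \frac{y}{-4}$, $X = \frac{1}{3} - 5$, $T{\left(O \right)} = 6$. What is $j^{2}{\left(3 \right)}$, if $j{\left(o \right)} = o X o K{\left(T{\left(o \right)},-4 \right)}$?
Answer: $\frac{441}{16} \approx 27.563$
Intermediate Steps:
$X = - \frac{14}{3}$ ($X = \frac{1}{3} - 5 = - \frac{14}{3} \approx -4.6667$)
$K{\left(c,y \right)} = \frac{1}{2 y} - \frac{y}{16}$ ($K{\left(c,y \right)} = \frac{\frac{2}{y} + \frac{y}{-4}}{4} = \frac{\frac{2}{y} + y \left(- \frac{1}{4}\right)}{4} = \frac{\frac{2}{y} - \frac{y}{4}}{4} = \frac{1}{2 y} - \frac{y}{16}$)
$j{\left(o \right)} = - \frac{7 o^{2}}{12}$ ($j{\left(o \right)} = o - \frac{14 o}{3} \frac{8 - \left(-4\right)^{2}}{16 \left(-4\right)} = o - \frac{14 o}{3} \cdot \frac{1}{16} \left(- \frac{1}{4}\right) \left(8 - 16\right) = o - \frac{14 o}{3} \cdot \frac{1}{16} \left(- \frac{1}{4}\right) \left(-8\right) = o - \frac{14 o}{3} \cdot \frac{1}{8} = o \left(- \frac{7 o}{12}\right) = - \frac{7 o^{2}}{12}$)
$j^{2}{\left(3 \right)} = \left(- \frac{7 \cdot 3^{2}}{12}\right)^{2} = \left(\left(- \frac{7}{12}\right) 9\right)^{2} = \left(- \frac{21}{4}\right)^{2} = \frac{441}{16}$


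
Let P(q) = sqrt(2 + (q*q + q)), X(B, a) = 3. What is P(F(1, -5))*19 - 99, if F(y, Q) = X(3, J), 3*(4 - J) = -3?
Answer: -99 + 19*sqrt(14) ≈ -27.909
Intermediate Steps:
J = 5 (J = 4 - 1/3*(-3) = 4 + 1 = 5)
F(y, Q) = 3
P(q) = sqrt(2 + q + q**2) (P(q) = sqrt(2 + (q**2 + q)) = sqrt(2 + (q + q**2)) = sqrt(2 + q + q**2))
P(F(1, -5))*19 - 99 = sqrt(2 + 3 + 3**2)*19 - 99 = sqrt(2 + 3 + 9)*19 - 99 = sqrt(14)*19 - 99 = 19*sqrt(14) - 99 = -99 + 19*sqrt(14)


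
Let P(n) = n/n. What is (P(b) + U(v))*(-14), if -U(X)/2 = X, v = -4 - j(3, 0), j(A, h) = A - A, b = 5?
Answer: -126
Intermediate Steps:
j(A, h) = 0
v = -4 (v = -4 - 1*0 = -4 + 0 = -4)
P(n) = 1
U(X) = -2*X
(P(b) + U(v))*(-14) = (1 - 2*(-4))*(-14) = (1 + 8)*(-14) = 9*(-14) = -126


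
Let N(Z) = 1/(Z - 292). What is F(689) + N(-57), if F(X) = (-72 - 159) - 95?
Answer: -113775/349 ≈ -326.00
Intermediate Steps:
F(X) = -326 (F(X) = -231 - 95 = -326)
N(Z) = 1/(-292 + Z)
F(689) + N(-57) = -326 + 1/(-292 - 57) = -326 + 1/(-349) = -326 - 1/349 = -113775/349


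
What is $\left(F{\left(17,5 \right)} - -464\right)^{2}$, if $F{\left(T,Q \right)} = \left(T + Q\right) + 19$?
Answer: $255025$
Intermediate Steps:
$F{\left(T,Q \right)} = 19 + Q + T$ ($F{\left(T,Q \right)} = \left(Q + T\right) + 19 = 19 + Q + T$)
$\left(F{\left(17,5 \right)} - -464\right)^{2} = \left(\left(19 + 5 + 17\right) - -464\right)^{2} = \left(41 + 464\right)^{2} = 505^{2} = 255025$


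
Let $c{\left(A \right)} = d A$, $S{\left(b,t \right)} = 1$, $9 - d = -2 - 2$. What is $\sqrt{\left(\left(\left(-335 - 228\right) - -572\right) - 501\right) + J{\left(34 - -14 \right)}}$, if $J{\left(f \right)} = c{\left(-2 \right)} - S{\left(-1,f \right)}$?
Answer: $i \sqrt{519} \approx 22.782 i$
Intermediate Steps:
$d = 13$ ($d = 9 - \left(-2 - 2\right) = 9 - -4 = 9 + 4 = 13$)
$c{\left(A \right)} = 13 A$
$J{\left(f \right)} = -27$ ($J{\left(f \right)} = 13 \left(-2\right) - 1 = -26 - 1 = -27$)
$\sqrt{\left(\left(\left(-335 - 228\right) - -572\right) - 501\right) + J{\left(34 - -14 \right)}} = \sqrt{\left(\left(\left(-335 - 228\right) - -572\right) - 501\right) - 27} = \sqrt{\left(\left(\left(-335 - 228\right) + 572\right) - 501\right) - 27} = \sqrt{\left(\left(-563 + 572\right) - 501\right) - 27} = \sqrt{\left(9 - 501\right) - 27} = \sqrt{-492 - 27} = \sqrt{-519} = i \sqrt{519}$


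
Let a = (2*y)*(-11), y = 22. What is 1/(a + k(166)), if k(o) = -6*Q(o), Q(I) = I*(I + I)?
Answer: -1/331156 ≈ -3.0197e-6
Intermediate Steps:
Q(I) = 2*I² (Q(I) = I*(2*I) = 2*I²)
a = -484 (a = (2*22)*(-11) = 44*(-11) = -484)
k(o) = -12*o²
1/(a + k(166)) = 1/(-484 - 12*166²) = 1/(-484 - 12*27556) = 1/(-484 - 330672) = 1/(-331156) = -1/331156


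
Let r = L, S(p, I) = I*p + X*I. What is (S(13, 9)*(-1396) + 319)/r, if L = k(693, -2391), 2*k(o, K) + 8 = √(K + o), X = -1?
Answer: 1203592/881 + 150449*I*√1698/881 ≈ 1366.2 + 7036.9*I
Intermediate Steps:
S(p, I) = -I + I*p (S(p, I) = I*p - I = -I + I*p)
k(o, K) = -4 + √(K + o)/2
L = -4 + I*√1698/2 (L = -4 + √(-2391 + 693)/2 = -4 + √(-1698)/2 = -4 + (I*√1698)/2 = -4 + I*√1698/2 ≈ -4.0 + 20.603*I)
r = -4 + I*√1698/2 ≈ -4.0 + 20.603*I
(S(13, 9)*(-1396) + 319)/r = ((9*(-1 + 13))*(-1396) + 319)/(-4 + I*√1698/2) = ((9*12)*(-1396) + 319)/(-4 + I*√1698/2) = (108*(-1396) + 319)/(-4 + I*√1698/2) = (-150768 + 319)/(-4 + I*√1698/2) = -150449/(-4 + I*√1698/2)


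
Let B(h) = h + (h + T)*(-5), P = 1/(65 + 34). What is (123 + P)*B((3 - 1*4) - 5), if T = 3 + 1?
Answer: 48712/99 ≈ 492.04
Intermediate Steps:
T = 4
P = 1/99 ≈ 0.010101
B(h) = -20 - 4*h (B(h) = h + (h + 4)*(-5) = h + (4 + h)*(-5) = h + (-20 - 5*h) = -20 - 4*h)
(123 + P)*B((3 - 1*4) - 5) = (123 + 1/99)*(-20 - 4*((3 - 1*4) - 5)) = 12178*(-20 - 4*((3 - 4) - 5))/99 = 12178*(-20 - 4*(-1 - 5))/99 = 12178*(-20 - 4*(-6))/99 = 12178*(-20 + 24)/99 = (12178/99)*4 = 48712/99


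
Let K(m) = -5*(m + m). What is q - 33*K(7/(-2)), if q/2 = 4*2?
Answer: -1139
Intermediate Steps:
q = 16 (q = 2*(4*2) = 2*8 = 16)
K(m) = -10*m
q - 33*K(7/(-2)) = 16 - (-330)*7/(-2) = 16 - (-330)*7*(-½) = 16 - (-330)*(-7)/2 = 16 - 33*35 = 16 - 1155 = -1139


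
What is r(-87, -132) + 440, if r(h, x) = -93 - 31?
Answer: 316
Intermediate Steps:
r(h, x) = -124
r(-87, -132) + 440 = -124 + 440 = 316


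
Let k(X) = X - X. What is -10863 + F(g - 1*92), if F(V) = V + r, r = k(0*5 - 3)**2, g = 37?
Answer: -10918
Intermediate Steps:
k(X) = 0
r = 0 (r = 0**2 = 0)
F(V) = V (F(V) = V + 0 = V)
-10863 + F(g - 1*92) = -10863 + (37 - 1*92) = -10863 + (37 - 92) = -10863 - 55 = -10918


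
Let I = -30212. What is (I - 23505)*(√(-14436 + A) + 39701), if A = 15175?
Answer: -2132618617 - 53717*√739 ≈ -2.1341e+9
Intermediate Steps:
(I - 23505)*(√(-14436 + A) + 39701) = (-30212 - 23505)*(√(-14436 + 15175) + 39701) = -53717*(√739 + 39701) = -53717*(39701 + √739) = -2132618617 - 53717*√739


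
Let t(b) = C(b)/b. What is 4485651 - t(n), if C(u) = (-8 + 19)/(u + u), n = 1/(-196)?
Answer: 4274363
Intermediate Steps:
n = -1/196 ≈ -0.0051020
C(u) = 11/(2*u) (C(u) = 11/((2*u)) = 11*(1/(2*u)) = 11/(2*u))
t(b) = 11/(2*b²) (t(b) = (11/(2*b))/b = 11/(2*b²))
4485651 - t(n) = 4485651 - 11/(2*(-1/196)²) = 4485651 - 11*38416/2 = 4485651 - 1*211288 = 4485651 - 211288 = 4274363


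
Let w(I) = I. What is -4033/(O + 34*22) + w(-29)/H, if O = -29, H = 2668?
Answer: -371755/66148 ≈ -5.6200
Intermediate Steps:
-4033/(O + 34*22) + w(-29)/H = -4033/(-29 + 34*22) - 29/2668 = -4033/(-29 + 748) - 29*1/2668 = -4033/719 - 1/92 = -371755/66148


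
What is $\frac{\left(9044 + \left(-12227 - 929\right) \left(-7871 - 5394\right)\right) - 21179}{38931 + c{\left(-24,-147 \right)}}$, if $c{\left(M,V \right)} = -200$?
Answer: $\frac{174502205}{38731} \approx 4505.5$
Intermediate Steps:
$\frac{\left(9044 + \left(-12227 - 929\right) \left(-7871 - 5394\right)\right) - 21179}{38931 + c{\left(-24,-147 \right)}} = \frac{\left(9044 + \left(-12227 - 929\right) \left(-7871 - 5394\right)\right) - 21179}{38931 - 200} = \frac{\left(9044 - -174514340\right) - 21179}{38731} = \left(\left(9044 + 174514340\right) - 21179\right) \frac{1}{38731} = \left(174523384 - 21179\right) \frac{1}{38731} = 174502205 \cdot \frac{1}{38731} = \frac{174502205}{38731}$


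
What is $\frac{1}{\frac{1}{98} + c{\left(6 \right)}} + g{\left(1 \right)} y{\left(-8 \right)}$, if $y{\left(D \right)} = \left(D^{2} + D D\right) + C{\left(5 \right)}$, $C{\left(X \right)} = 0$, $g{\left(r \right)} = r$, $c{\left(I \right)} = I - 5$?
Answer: $\frac{12770}{99} \approx 128.99$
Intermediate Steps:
$c{\left(I \right)} = -5 + I$ ($c{\left(I \right)} = I - 5 = -5 + I$)
$y{\left(D \right)} = 2 D^{2}$ ($y{\left(D \right)} = \left(D^{2} + D D\right) + 0 = \left(D^{2} + D^{2}\right) + 0 = 2 D^{2} + 0 = 2 D^{2}$)
$\frac{1}{\frac{1}{98} + c{\left(6 \right)}} + g{\left(1 \right)} y{\left(-8 \right)} = \frac{1}{\frac{1}{98} + \left(-5 + 6\right)} + 1 \cdot 2 \left(-8\right)^{2} = \frac{1}{\frac{1}{98} + 1} + 1 \cdot 2 \cdot 64 = \frac{1}{\frac{99}{98}} + 1 \cdot 128 = \frac{98}{99} + 128 = \frac{12770}{99}$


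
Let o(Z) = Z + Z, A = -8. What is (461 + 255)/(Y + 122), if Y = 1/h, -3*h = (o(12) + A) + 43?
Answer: 42244/7195 ≈ 5.8713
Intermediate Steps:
o(Z) = 2*Z
h = -59/3 (h = -((2*12 - 8) + 43)/3 = -((24 - 8) + 43)/3 = -(16 + 43)/3 = -⅓*59 = -59/3 ≈ -19.667)
Y = -3/59 (Y = 1/(-59/3) = -3/59 ≈ -0.050847)
(461 + 255)/(Y + 122) = (461 + 255)/(-3/59 + 122) = 716/(7195/59) = 716*(59/7195) = 42244/7195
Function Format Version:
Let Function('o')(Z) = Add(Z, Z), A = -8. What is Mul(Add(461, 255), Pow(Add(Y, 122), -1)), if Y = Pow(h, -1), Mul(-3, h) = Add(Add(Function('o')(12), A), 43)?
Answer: Rational(42244, 7195) ≈ 5.8713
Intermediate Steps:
Function('o')(Z) = Mul(2, Z)
h = Rational(-59, 3) (h = Mul(Rational(-1, 3), Add(Add(Mul(2, 12), -8), 43)) = Mul(Rational(-1, 3), Add(Add(24, -8), 43)) = Mul(Rational(-1, 3), Add(16, 43)) = Mul(Rational(-1, 3), 59) = Rational(-59, 3) ≈ -19.667)
Y = Rational(-3, 59) (Y = Pow(Rational(-59, 3), -1) = Rational(-3, 59) ≈ -0.050847)
Mul(Add(461, 255), Pow(Add(Y, 122), -1)) = Mul(Add(461, 255), Pow(Add(Rational(-3, 59), 122), -1)) = Mul(716, Pow(Rational(7195, 59), -1)) = Mul(716, Rational(59, 7195)) = Rational(42244, 7195)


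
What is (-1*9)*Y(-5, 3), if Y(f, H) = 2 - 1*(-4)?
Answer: -54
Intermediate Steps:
Y(f, H) = 6 (Y(f, H) = 2 + 4 = 6)
(-1*9)*Y(-5, 3) = -1*9*6 = -9*6 = -54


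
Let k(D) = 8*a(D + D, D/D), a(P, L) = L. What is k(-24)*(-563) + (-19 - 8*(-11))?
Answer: -4435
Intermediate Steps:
k(D) = 8 (k(D) = 8*(D/D) = 8*1 = 8)
k(-24)*(-563) + (-19 - 8*(-11)) = 8*(-563) + (-19 - 8*(-11)) = -4504 + (-19 + 88) = -4504 + 69 = -4435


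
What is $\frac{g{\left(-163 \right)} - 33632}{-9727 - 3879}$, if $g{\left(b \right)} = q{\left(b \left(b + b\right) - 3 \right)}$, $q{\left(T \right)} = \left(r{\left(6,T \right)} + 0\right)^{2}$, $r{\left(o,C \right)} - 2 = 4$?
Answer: $\frac{16798}{6803} \approx 2.4692$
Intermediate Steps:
$r{\left(o,C \right)} = 6$ ($r{\left(o,C \right)} = 2 + 4 = 6$)
$q{\left(T \right)} = 36$ ($q{\left(T \right)} = \left(6 + 0\right)^{2} = 6^{2} = 36$)
$g{\left(b \right)} = 36$
$\frac{g{\left(-163 \right)} - 33632}{-9727 - 3879} = \frac{36 - 33632}{-9727 - 3879} = - \frac{33596}{-13606} = \left(-33596\right) \left(- \frac{1}{13606}\right) = \frac{16798}{6803}$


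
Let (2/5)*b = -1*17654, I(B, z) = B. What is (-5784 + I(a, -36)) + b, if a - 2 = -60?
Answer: -49977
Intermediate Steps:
a = -58 (a = 2 - 60 = -58)
b = -44135 (b = 5*(-1*17654)/2 = (5/2)*(-17654) = -44135)
(-5784 + I(a, -36)) + b = (-5784 - 58) - 44135 = -5842 - 44135 = -49977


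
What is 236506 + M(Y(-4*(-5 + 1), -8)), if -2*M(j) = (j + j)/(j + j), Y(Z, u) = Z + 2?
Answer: 473011/2 ≈ 2.3651e+5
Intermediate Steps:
Y(Z, u) = 2 + Z
M(j) = -½ (M(j) = -(j + j)/(2*(j + j)) = -2*j/(2*(2*j)) = -2*j*1/(2*j)/2 = -½*1 = -½)
236506 + M(Y(-4*(-5 + 1), -8)) = 236506 - ½ = 473011/2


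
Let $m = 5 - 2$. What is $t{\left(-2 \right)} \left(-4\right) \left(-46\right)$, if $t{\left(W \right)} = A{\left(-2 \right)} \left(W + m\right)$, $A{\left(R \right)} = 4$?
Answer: $736$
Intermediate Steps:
$m = 3$ ($m = 5 - 2 = 3$)
$t{\left(W \right)} = 12 + 4 W$ ($t{\left(W \right)} = 4 \left(W + 3\right) = 4 \left(3 + W\right) = 12 + 4 W$)
$t{\left(-2 \right)} \left(-4\right) \left(-46\right) = \left(12 + 4 \left(-2\right)\right) \left(-4\right) \left(-46\right) = \left(12 - 8\right) \left(-4\right) \left(-46\right) = 4 \left(-4\right) \left(-46\right) = \left(-16\right) \left(-46\right) = 736$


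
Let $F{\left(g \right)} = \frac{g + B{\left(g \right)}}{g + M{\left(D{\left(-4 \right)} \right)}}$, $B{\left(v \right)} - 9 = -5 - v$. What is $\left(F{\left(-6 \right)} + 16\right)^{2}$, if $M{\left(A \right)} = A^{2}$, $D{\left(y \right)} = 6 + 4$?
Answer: $\frac{568516}{2209} \approx 257.36$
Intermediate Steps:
$D{\left(y \right)} = 10$
$B{\left(v \right)} = 4 - v$ ($B{\left(v \right)} = 9 - \left(5 + v\right) = 4 - v$)
$F{\left(g \right)} = \frac{4}{100 + g}$ ($F{\left(g \right)} = \frac{g - \left(-4 + g\right)}{g + 10^{2}} = \frac{4}{g + 100} = \frac{4}{100 + g}$)
$\left(F{\left(-6 \right)} + 16\right)^{2} = \left(\frac{4}{100 - 6} + 16\right)^{2} = \left(\frac{4}{94} + 16\right)^{2} = \left(4 \cdot \frac{1}{94} + 16\right)^{2} = \left(\frac{2}{47} + 16\right)^{2} = \left(\frac{754}{47}\right)^{2} = \frac{568516}{2209}$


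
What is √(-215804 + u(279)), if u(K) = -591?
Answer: I*√216395 ≈ 465.18*I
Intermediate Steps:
√(-215804 + u(279)) = √(-215804 - 591) = √(-216395) = I*√216395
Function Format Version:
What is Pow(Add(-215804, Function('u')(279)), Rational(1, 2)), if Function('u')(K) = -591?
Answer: Mul(I, Pow(216395, Rational(1, 2))) ≈ Mul(465.18, I)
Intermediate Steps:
Pow(Add(-215804, Function('u')(279)), Rational(1, 2)) = Pow(Add(-215804, -591), Rational(1, 2)) = Pow(-216395, Rational(1, 2)) = Mul(I, Pow(216395, Rational(1, 2)))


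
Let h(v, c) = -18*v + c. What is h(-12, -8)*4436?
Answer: 922688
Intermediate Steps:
h(v, c) = c - 18*v
h(-12, -8)*4436 = (-8 - 18*(-12))*4436 = (-8 + 216)*4436 = 208*4436 = 922688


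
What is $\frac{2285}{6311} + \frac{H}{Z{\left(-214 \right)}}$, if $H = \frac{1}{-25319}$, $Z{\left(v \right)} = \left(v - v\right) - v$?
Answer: $\frac{12380731499}{34194676726} \approx 0.36207$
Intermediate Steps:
$Z{\left(v \right)} = - v$ ($Z{\left(v \right)} = 0 - v = - v$)
$H = - \frac{1}{25319} \approx -3.9496 \cdot 10^{-5}$
$\frac{2285}{6311} + \frac{H}{Z{\left(-214 \right)}} = \frac{2285}{6311} - \frac{1}{25319 \left(\left(-1\right) \left(-214\right)\right)} = 2285 \cdot \frac{1}{6311} - \frac{1}{25319 \cdot 214} = \frac{2285}{6311} - \frac{1}{5418266} = \frac{12380731499}{34194676726}$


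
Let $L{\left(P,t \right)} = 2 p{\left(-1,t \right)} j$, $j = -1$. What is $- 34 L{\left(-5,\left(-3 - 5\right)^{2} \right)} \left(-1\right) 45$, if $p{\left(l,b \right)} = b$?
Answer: $-195840$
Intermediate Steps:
$L{\left(P,t \right)} = - 2 t$ ($L{\left(P,t \right)} = 2 t \left(-1\right) = - 2 t$)
$- 34 L{\left(-5,\left(-3 - 5\right)^{2} \right)} \left(-1\right) 45 = - 34 - 2 \left(-3 - 5\right)^{2} \left(-1\right) 45 = - 34 - 2 \left(-8\right)^{2} \left(-1\right) 45 = - 34 \left(-2\right) 64 \left(-1\right) 45 = - 34 \left(\left(-128\right) \left(-1\right)\right) 45 = \left(-34\right) 128 \cdot 45 = \left(-4352\right) 45 = -195840$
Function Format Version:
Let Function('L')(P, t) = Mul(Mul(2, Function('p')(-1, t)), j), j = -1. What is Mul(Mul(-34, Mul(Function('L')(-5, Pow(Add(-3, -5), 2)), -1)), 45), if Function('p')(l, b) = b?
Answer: -195840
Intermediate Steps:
Function('L')(P, t) = Mul(-2, t) (Function('L')(P, t) = Mul(Mul(2, t), -1) = Mul(-2, t))
Mul(Mul(-34, Mul(Function('L')(-5, Pow(Add(-3, -5), 2)), -1)), 45) = Mul(Mul(-34, Mul(Mul(-2, Pow(Add(-3, -5), 2)), -1)), 45) = Mul(Mul(-34, Mul(Mul(-2, Pow(-8, 2)), -1)), 45) = Mul(Mul(-34, Mul(Mul(-2, 64), -1)), 45) = Mul(Mul(-34, Mul(-128, -1)), 45) = Mul(Mul(-34, 128), 45) = Mul(-4352, 45) = -195840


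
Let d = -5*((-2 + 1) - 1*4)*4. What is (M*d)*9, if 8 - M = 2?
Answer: 5400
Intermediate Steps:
M = 6 (M = 8 - 1*2 = 8 - 2 = 6)
d = 100 (d = -5*(-1 - 4)*4 = -5*(-5)*4 = 25*4 = 100)
(M*d)*9 = (6*100)*9 = 600*9 = 5400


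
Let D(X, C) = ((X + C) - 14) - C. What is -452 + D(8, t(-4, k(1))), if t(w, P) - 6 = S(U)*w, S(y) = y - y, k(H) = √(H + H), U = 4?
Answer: -458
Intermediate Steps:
k(H) = √2*√H (k(H) = √(2*H) = √2*√H)
S(y) = 0
t(w, P) = 6 (t(w, P) = 6 + 0*w = 6 + 0 = 6)
D(X, C) = -14 + X (D(X, C) = ((C + X) - 14) - C = (-14 + C + X) - C = -14 + X)
-452 + D(8, t(-4, k(1))) = -452 + (-14 + 8) = -452 - 6 = -458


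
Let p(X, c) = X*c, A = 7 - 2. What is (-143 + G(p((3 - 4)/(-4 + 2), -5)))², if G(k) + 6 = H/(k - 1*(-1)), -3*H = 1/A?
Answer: 44930209/2025 ≈ 22188.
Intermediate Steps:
A = 5
H = -1/15 (H = -⅓/5 = -⅓*⅕ = -1/15 ≈ -0.066667)
G(k) = -6 - 1/(15*(1 + k)) (G(k) = -6 - 1/(15*(k - 1*(-1))) = -6 - 1/(15*(k + 1)) = -6 - 1/(15*(1 + k)))
(-143 + G(p((3 - 4)/(-4 + 2), -5)))² = (-143 + (-91 - 90*(3 - 4)/(-4 + 2)*(-5))/(15*(1 + ((3 - 4)/(-4 + 2))*(-5))))² = (-143 + (-91 - 90*(-1/(-2))*(-5))/(15*(1 - 1/(-2)*(-5))))² = (-143 + (-91 - 90*(-1*(-½))*(-5))/(15*(1 - 1*(-½)*(-5))))² = (-143 + (-91 - 45*(-5))/(15*(1 + (½)*(-5))))² = (-143 + (-91 - 90*(-5/2))/(15*(1 - 5/2)))² = (-143 + (-91 + 225)/(15*(-3/2)))² = (-143 + (1/15)*(-⅔)*134)² = (-143 - 268/45)² = (-6703/45)² = 44930209/2025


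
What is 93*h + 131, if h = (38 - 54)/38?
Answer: 1745/19 ≈ 91.842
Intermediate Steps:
h = -8/19 (h = -16*1/38 = -8/19 ≈ -0.42105)
93*h + 131 = 93*(-8/19) + 131 = -744/19 + 131 = 1745/19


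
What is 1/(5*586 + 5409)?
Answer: 1/8339 ≈ 0.00011992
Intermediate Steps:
1/(5*586 + 5409) = 1/(2930 + 5409) = 1/8339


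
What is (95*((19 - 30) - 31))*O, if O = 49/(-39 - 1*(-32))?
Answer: 27930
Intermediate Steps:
O = -7 (O = 49/(-39 + 32) = 49/(-7) = 49*(-⅐) = -7)
(95*((19 - 30) - 31))*O = (95*((19 - 30) - 31))*(-7) = (95*(-11 - 31))*(-7) = (95*(-42))*(-7) = -3990*(-7) = 27930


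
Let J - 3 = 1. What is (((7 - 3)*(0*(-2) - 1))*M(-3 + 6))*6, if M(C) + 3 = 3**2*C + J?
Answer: -672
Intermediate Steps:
J = 4 (J = 3 + 1 = 4)
M(C) = 1 + 9*C (M(C) = -3 + (3**2*C + 4) = -3 + (9*C + 4) = -3 + (4 + 9*C) = 1 + 9*C)
(((7 - 3)*(0*(-2) - 1))*M(-3 + 6))*6 = (((7 - 3)*(0*(-2) - 1))*(1 + 9*(-3 + 6)))*6 = ((4*(0 - 1))*(1 + 9*3))*6 = ((4*(-1))*(1 + 27))*6 = -4*28*6 = -112*6 = -672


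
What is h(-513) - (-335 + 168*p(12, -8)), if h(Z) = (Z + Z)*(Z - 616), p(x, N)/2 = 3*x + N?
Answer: 1149281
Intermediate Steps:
p(x, N) = 2*N + 6*x (p(x, N) = 2*(3*x + N) = 2*(N + 3*x) = 2*N + 6*x)
h(Z) = 2*Z*(-616 + Z) (h(Z) = (2*Z)*(-616 + Z) = 2*Z*(-616 + Z))
h(-513) - (-335 + 168*p(12, -8)) = 2*(-513)*(-616 - 513) - (-335 + 168*(2*(-8) + 6*12)) = 2*(-513)*(-1129) - (-335 + 168*(-16 + 72)) = 1158354 - (-335 + 168*56) = 1158354 - (-335 + 9408) = 1158354 - 1*9073 = 1158354 - 9073 = 1149281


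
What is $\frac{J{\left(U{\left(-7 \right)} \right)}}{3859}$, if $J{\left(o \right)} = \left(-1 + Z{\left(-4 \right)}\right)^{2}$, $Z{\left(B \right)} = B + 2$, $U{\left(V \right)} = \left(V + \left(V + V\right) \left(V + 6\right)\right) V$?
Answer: $\frac{9}{3859} \approx 0.0023322$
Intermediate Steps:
$U{\left(V \right)} = V \left(V + 2 V \left(6 + V\right)\right)$ ($U{\left(V \right)} = \left(V + 2 V \left(6 + V\right)\right) V = V \left(V + 2 V \left(6 + V\right)\right)$)
$Z{\left(B \right)} = 2 + B$
$J{\left(o \right)} = 9$ ($J{\left(o \right)} = \left(-1 + \left(2 - 4\right)\right)^{2} = \left(-1 - 2\right)^{2} = \left(-3\right)^{2} = 9$)
$\frac{J{\left(U{\left(-7 \right)} \right)}}{3859} = \frac{9}{3859}$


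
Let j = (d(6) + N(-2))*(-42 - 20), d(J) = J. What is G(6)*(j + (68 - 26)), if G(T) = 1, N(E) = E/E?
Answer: -392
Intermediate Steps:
N(E) = 1
j = -434 (j = (6 + 1)*(-42 - 20) = 7*(-62) = -434)
G(6)*(j + (68 - 26)) = 1*(-434 + (68 - 26)) = 1*(-434 + 42) = 1*(-392) = -392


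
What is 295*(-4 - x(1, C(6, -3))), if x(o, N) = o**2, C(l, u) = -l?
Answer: -1475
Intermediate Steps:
295*(-4 - x(1, C(6, -3))) = 295*(-4 - 1*1**2) = 295*(-4 - 1*1) = 295*(-4 - 1) = 295*(-5) = -1475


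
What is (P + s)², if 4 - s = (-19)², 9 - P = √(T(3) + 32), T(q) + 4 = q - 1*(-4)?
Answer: (348 + √35)² ≈ 1.2526e+5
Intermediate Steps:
T(q) = q (T(q) = -4 + (q - 1*(-4)) = -4 + (q + 4) = -4 + (4 + q) = q)
P = 9 - √35 (P = 9 - √(3 + 32) = 9 - √35 ≈ 3.0839)
s = -357 (s = 4 - 1*(-19)² = 4 - 1*361 = 4 - 361 = -357)
(P + s)² = ((9 - √35) - 357)² = (-348 - √35)²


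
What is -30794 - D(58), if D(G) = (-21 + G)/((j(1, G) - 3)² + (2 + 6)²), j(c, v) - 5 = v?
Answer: -112829253/3664 ≈ -30794.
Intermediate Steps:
j(c, v) = 5 + v
D(G) = (-21 + G)/(64 + (2 + G)²) (D(G) = (-21 + G)/(((5 + G) - 3)² + (2 + 6)²) = (-21 + G)/((2 + G)² + 8²) = (-21 + G)/((2 + G)² + 64) = (-21 + G)/(64 + (2 + G)²))
-30794 - D(58) = -30794 - (-21 + 58)/(64 + (2 + 58)²) = -30794 - 37/(64 + 60²) = -30794 - 37/(64 + 3600) = -30794 - 37/3664 = -112829253/3664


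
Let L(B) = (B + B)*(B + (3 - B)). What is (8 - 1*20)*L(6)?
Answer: -432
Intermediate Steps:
L(B) = 6*B (L(B) = (2*B)*3 = 6*B)
(8 - 1*20)*L(6) = (8 - 1*20)*(6*6) = (8 - 20)*36 = -12*36 = -432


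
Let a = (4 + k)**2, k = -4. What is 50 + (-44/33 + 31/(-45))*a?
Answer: 50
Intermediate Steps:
a = 0 (a = (4 - 4)**2 = 0**2 = 0)
50 + (-44/33 + 31/(-45))*a = 50 + (-44/33 + 31/(-45))*0 = 50 + (-44*1/33 + 31*(-1/45))*0 = 50 + (-4/3 - 31/45)*0 = 50 - 91/45*0 = 50 + 0 = 50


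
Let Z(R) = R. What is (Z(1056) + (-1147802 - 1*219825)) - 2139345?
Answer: -3505916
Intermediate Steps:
(Z(1056) + (-1147802 - 1*219825)) - 2139345 = (1056 + (-1147802 - 1*219825)) - 2139345 = (1056 + (-1147802 - 219825)) - 2139345 = (1056 - 1367627) - 2139345 = -1366571 - 2139345 = -3505916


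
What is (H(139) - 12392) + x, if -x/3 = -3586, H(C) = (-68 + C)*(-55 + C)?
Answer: 4330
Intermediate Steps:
x = 10758 (x = -3*(-3586) = 10758)
(H(139) - 12392) + x = ((3740 + 139² - 123*139) - 12392) + 10758 = ((3740 + 19321 - 17097) - 12392) + 10758 = (5964 - 12392) + 10758 = -6428 + 10758 = 4330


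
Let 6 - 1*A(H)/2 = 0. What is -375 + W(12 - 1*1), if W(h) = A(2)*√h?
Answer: -375 + 12*√11 ≈ -335.20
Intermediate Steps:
A(H) = 12 (A(H) = 12 - 2*0 = 12 + 0 = 12)
W(h) = 12*√h
-375 + W(12 - 1*1) = -375 + 12*√(12 - 1*1) = -375 + 12*√(12 - 1) = -375 + 12*√11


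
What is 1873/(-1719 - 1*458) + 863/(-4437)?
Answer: -10189252/9659349 ≈ -1.0549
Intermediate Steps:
1873/(-1719 - 1*458) + 863/(-4437) = 1873/(-1719 - 458) + 863*(-1/4437) = 1873/(-2177) - 863/4437 = 1873*(-1/2177) - 863/4437 = -1873/2177 - 863/4437 = -10189252/9659349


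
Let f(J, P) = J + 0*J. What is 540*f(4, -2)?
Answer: 2160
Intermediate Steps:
f(J, P) = J (f(J, P) = J + 0 = J)
540*f(4, -2) = 540*4 = 2160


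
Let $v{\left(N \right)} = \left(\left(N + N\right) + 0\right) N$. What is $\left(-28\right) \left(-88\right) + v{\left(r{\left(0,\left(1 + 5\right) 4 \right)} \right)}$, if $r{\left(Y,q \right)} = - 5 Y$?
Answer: $2464$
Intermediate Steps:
$v{\left(N \right)} = 2 N^{2}$ ($v{\left(N \right)} = \left(2 N + 0\right) N = 2 N N = 2 N^{2}$)
$\left(-28\right) \left(-88\right) + v{\left(r{\left(0,\left(1 + 5\right) 4 \right)} \right)} = \left(-28\right) \left(-88\right) + 2 \left(\left(-5\right) 0\right)^{2} = 2464 + 2 \cdot 0^{2} = 2464 + 2 \cdot 0 = 2464 + 0 = 2464$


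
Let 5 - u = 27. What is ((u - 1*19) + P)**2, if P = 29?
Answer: 144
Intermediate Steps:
u = -22 (u = 5 - 1*27 = 5 - 27 = -22)
((u - 1*19) + P)**2 = ((-22 - 1*19) + 29)**2 = ((-22 - 19) + 29)**2 = (-41 + 29)**2 = (-12)**2 = 144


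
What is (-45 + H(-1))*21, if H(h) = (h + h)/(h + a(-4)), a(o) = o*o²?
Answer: -61383/65 ≈ -944.35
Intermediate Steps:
a(o) = o³
H(h) = 2*h/(-64 + h) (H(h) = (h + h)/(h + (-4)³) = (2*h)/(h - 64) = (2*h)/(-64 + h) = 2*h/(-64 + h))
(-45 + H(-1))*21 = (-45 + 2*(-1)/(-64 - 1))*21 = (-45 + 2*(-1)/(-65))*21 = (-45 + 2*(-1)*(-1/65))*21 = (-45 + 2/65)*21 = -2923/65*21 = -61383/65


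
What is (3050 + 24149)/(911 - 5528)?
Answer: -27199/4617 ≈ -5.8911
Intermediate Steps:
(3050 + 24149)/(911 - 5528) = 27199/(-4617) = 27199*(-1/4617) = -27199/4617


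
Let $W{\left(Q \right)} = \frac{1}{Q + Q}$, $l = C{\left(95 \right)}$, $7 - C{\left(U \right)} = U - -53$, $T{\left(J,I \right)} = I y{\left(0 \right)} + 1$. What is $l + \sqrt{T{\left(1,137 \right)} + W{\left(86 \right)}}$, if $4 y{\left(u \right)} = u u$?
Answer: $-141 + \frac{\sqrt{7439}}{86} \approx -140.0$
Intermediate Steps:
$y{\left(u \right)} = \frac{u^{2}}{4}$ ($y{\left(u \right)} = \frac{u u}{4} = \frac{u^{2}}{4}$)
$T{\left(J,I \right)} = 1$ ($T{\left(J,I \right)} = I \frac{0^{2}}{4} + 1 = I \frac{1}{4} \cdot 0 + 1 = I 0 + 1 = 0 + 1 = 1$)
$C{\left(U \right)} = -46 - U$ ($C{\left(U \right)} = 7 - \left(U - -53\right) = 7 - \left(U + 53\right) = 7 - \left(53 + U\right) = -46 - U$)
$l = -141$ ($l = -46 - 95 = -141$)
$W{\left(Q \right)} = \frac{1}{2 Q}$
$l + \sqrt{T{\left(1,137 \right)} + W{\left(86 \right)}} = -141 + \sqrt{1 + \frac{1}{2 \cdot 86}} = -141 + \sqrt{1 + \frac{1}{2} \cdot \frac{1}{86}} = -141 + \sqrt{1 + \frac{1}{172}} = -141 + \sqrt{\frac{173}{172}} = -141 + \frac{\sqrt{7439}}{86}$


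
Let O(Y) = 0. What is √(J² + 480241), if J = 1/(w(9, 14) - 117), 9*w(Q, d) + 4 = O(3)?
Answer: √536548777090/1057 ≈ 692.99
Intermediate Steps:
w(Q, d) = -4/9 (w(Q, d) = -4/9 + (⅑)*0 = -4/9 + 0 = -4/9)
J = -9/1057 (J = 1/(-4/9 - 117) = 1/(-1057/9) = -9/1057 ≈ -0.0085147)
√(J² + 480241) = √((-9/1057)² + 480241) = √(81/1117249 + 480241) = √(536548777090/1117249) = √536548777090/1057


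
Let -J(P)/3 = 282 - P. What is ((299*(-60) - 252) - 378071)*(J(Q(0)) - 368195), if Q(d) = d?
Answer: 146237293783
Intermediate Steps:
J(P) = -846 + 3*P (J(P) = -3*(282 - P) = -846 + 3*P)
((299*(-60) - 252) - 378071)*(J(Q(0)) - 368195) = ((299*(-60) - 252) - 378071)*((-846 + 3*0) - 368195) = ((-17940 - 252) - 378071)*((-846 + 0) - 368195) = (-18192 - 378071)*(-846 - 368195) = -396263*(-369041) = 146237293783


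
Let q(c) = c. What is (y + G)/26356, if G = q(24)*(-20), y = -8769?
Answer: -9249/26356 ≈ -0.35093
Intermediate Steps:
G = -480 (G = 24*(-20) = -480)
(y + G)/26356 = (-8769 - 480)/26356 = -9249*1/26356 = -9249/26356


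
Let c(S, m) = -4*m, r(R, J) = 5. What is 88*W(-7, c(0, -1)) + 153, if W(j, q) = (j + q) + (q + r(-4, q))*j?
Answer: -5655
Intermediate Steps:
W(j, q) = j + q + j*(5 + q) (W(j, q) = (j + q) + (q + 5)*j = (j + q) + (5 + q)*j = (j + q) + j*(5 + q) = j + q + j*(5 + q))
88*W(-7, c(0, -1)) + 153 = 88*(-4*(-1) + 6*(-7) - (-28)*(-1)) + 153 = 88*(4 - 42 - 7*4) + 153 = 88*(4 - 42 - 28) + 153 = 88*(-66) + 153 = -5808 + 153 = -5655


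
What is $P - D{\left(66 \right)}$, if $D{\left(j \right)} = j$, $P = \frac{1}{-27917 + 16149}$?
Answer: $- \frac{776689}{11768} \approx -66.0$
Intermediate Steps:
$P = - \frac{1}{11768}$ ($P = \frac{1}{-11768} = - \frac{1}{11768} \approx -8.4976 \cdot 10^{-5}$)
$P - D{\left(66 \right)} = - \frac{1}{11768} - 66 = - \frac{776689}{11768}$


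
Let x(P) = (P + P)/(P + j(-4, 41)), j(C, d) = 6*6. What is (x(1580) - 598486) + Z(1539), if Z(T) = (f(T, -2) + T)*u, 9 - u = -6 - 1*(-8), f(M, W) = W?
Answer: -118720459/202 ≈ -5.8773e+5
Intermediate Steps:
u = 7 (u = 9 - (-6 - 1*(-8)) = 9 - (-6 + 8) = 9 - 1*2 = 9 - 2 = 7)
Z(T) = -14 + 7*T (Z(T) = (-2 + T)*7 = -14 + 7*T)
j(C, d) = 36
x(P) = 2*P/(36 + P) (x(P) = (P + P)/(P + 36) = (2*P)/(36 + P) = 2*P/(36 + P))
(x(1580) - 598486) + Z(1539) = (2*1580/(36 + 1580) - 598486) + (-14 + 7*1539) = (2*1580/1616 - 598486) + (-14 + 10773) = (2*1580*(1/1616) - 598486) + 10759 = (395/202 - 598486) + 10759 = -120893777/202 + 10759 = -118720459/202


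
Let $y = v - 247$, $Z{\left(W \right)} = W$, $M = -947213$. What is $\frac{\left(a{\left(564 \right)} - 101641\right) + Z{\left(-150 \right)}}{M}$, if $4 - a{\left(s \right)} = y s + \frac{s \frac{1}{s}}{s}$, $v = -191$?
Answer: $- \frac{81918179}{534228132} \approx -0.15334$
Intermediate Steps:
$y = -438$ ($y = -191 - 247 = -438$)
$a{\left(s \right)} = 4 - \frac{1}{s} + 438 s$ ($a{\left(s \right)} = 4 - \left(- 438 s + \frac{s \frac{1}{s}}{s}\right) = 4 - \left(- 438 s + 1 \frac{1}{s}\right) = 4 - \left(- 438 s + \frac{1}{s}\right) = 4 - \left(\frac{1}{s} - 438 s\right) = 4 + \left(- \frac{1}{s} + 438 s\right) = 4 - \frac{1}{s} + 438 s$)
$\frac{\left(a{\left(564 \right)} - 101641\right) + Z{\left(-150 \right)}}{M} = \frac{\left(\left(4 - \frac{1}{564} + 438 \cdot 564\right) - 101641\right) - 150}{-947213} = \left(\left(\left(4 - \frac{1}{564} + 247032\right) - 101641\right) - 150\right) \left(- \frac{1}{947213}\right) = \left(\left(\frac{139328303}{564} - 101641\right) - 150\right) \left(- \frac{1}{947213}\right) = \left(\frac{82002779}{564} - 150\right) \left(- \frac{1}{947213}\right) = \frac{81918179}{564} \left(- \frac{1}{947213}\right) = - \frac{81918179}{534228132}$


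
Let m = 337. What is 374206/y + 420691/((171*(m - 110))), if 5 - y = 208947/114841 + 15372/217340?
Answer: 90645962573820813667/753242311630539 ≈ 1.2034e+5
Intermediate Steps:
y = 19404959467/6239885735 (y = 5 - (208947/114841 + 15372/217340) = 5 - (208947*(1/114841) + 15372*(1/217340)) = 5 - (208947/114841 + 3843/54335) = 5 - 1*11794469208/6239885735 = 5 - 11794469208/6239885735 = 19404959467/6239885735 ≈ 3.1098)
374206/y + 420691/((171*(m - 110))) = 374206/(19404959467/6239885735) + 420691/((171*(337 - 110))) = 374206*(6239885735/19404959467) + 420691/((171*227)) = 2335002681351410/19404959467 + 420691/38817 = 90645962573820813667/753242311630539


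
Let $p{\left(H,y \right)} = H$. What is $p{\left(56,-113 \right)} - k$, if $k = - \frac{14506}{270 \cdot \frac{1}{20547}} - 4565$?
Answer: $\frac{5542638}{5} \approx 1.1085 \cdot 10^{6}$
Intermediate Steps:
$k = - \frac{5542358}{5}$ ($k = - \frac{14506}{270 \cdot \frac{1}{20547}} - 4565 = - \frac{14506}{\frac{10}{761}} - 4565 = \left(-14506\right) \frac{761}{10} - 4565 = - \frac{5519533}{5} - 4565 = - \frac{5542358}{5} \approx -1.1085 \cdot 10^{6}$)
$p{\left(56,-113 \right)} - k = 56 - - \frac{5542358}{5} = 56 + \frac{5542358}{5} = \frac{5542638}{5}$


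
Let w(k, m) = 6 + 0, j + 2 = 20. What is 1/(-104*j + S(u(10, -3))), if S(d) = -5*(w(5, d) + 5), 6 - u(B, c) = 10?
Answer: -1/1927 ≈ -0.00051894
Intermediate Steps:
u(B, c) = -4 (u(B, c) = 6 - 1*10 = 6 - 10 = -4)
j = 18 (j = -2 + 20 = 18)
w(k, m) = 6
S(d) = -55 (S(d) = -5*(6 + 5) = -5*11 = -55)
1/(-104*j + S(u(10, -3))) = 1/(-104*18 - 55) = 1/(-1872 - 55) = 1/(-1927) = -1/1927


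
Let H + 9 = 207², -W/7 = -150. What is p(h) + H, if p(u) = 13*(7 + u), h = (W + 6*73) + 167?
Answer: 64446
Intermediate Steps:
W = 1050 (W = -7*(-150) = 1050)
h = 1655 (h = (1050 + 6*73) + 167 = (1050 + 438) + 167 = 1488 + 167 = 1655)
p(u) = 91 + 13*u
H = 42840 (H = -9 + 207² = -9 + 42849 = 42840)
p(h) + H = (91 + 13*1655) + 42840 = (91 + 21515) + 42840 = 21606 + 42840 = 64446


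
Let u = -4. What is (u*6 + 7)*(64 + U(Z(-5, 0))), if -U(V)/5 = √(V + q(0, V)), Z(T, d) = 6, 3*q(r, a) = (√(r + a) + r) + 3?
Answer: -1088 + 85*√(63 + 3*√6)/3 ≈ -850.36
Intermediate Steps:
q(r, a) = 1 + r/3 + √(a + r)/3 (q(r, a) = ((√(r + a) + r) + 3)/3 = ((√(a + r) + r) + 3)/3 = ((r + √(a + r)) + 3)/3 = (3 + r + √(a + r))/3 = 1 + r/3 + √(a + r)/3)
U(V) = -5*√(1 + V + √V/3) (U(V) = -5*√(V + (1 + (⅓)*0 + √(V + 0)/3)) = -5*√(V + (1 + 0 + √V/3)) = -5*√(V + (1 + √V/3)) = -5*√(1 + V + √V/3))
(u*6 + 7)*(64 + U(Z(-5, 0))) = (-4*6 + 7)*(64 - 5*√(9 + 3*√6 + 9*6)/3) = (-24 + 7)*(64 - 5*√(9 + 3*√6 + 54)/3) = -17*(64 - 5*√(63 + 3*√6)/3) = -1088 + 85*√(63 + 3*√6)/3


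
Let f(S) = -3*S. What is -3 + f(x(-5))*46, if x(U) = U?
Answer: 687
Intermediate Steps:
-3 + f(x(-5))*46 = -3 - 3*(-5)*46 = -3 + 15*46 = -3 + 690 = 687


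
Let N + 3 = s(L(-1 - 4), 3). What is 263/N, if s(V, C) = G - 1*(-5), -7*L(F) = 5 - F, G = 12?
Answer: 263/14 ≈ 18.786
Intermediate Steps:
L(F) = -5/7 + F/7 (L(F) = -(5 - F)/7 = -5/7 + F/7)
s(V, C) = 17 (s(V, C) = 12 - 1*(-5) = 12 + 5 = 17)
N = 14 (N = -3 + 17 = 14)
263/N = 263/14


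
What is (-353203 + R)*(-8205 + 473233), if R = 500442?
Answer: 68470257692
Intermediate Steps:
(-353203 + R)*(-8205 + 473233) = (-353203 + 500442)*(-8205 + 473233) = 147239*465028 = 68470257692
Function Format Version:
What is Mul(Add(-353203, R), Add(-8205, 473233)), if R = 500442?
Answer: 68470257692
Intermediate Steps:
Mul(Add(-353203, R), Add(-8205, 473233)) = Mul(Add(-353203, 500442), Add(-8205, 473233)) = Mul(147239, 465028) = 68470257692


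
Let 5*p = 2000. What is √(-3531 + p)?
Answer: I*√3131 ≈ 55.955*I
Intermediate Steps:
p = 400 (p = (⅕)*2000 = 400)
√(-3531 + p) = √(-3531 + 400) = √(-3131) = I*√3131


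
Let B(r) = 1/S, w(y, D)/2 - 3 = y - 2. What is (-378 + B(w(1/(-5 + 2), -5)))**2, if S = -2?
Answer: 573049/4 ≈ 1.4326e+5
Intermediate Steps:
w(y, D) = 2 + 2*y (w(y, D) = 6 + 2*(y - 2) = 6 + 2*(-2 + y) = 6 + (-4 + 2*y) = 2 + 2*y)
B(r) = -1/2 (B(r) = 1/(-2) = -1/2)
(-378 + B(w(1/(-5 + 2), -5)))**2 = (-378 - 1/2)**2 = (-757/2)**2 = 573049/4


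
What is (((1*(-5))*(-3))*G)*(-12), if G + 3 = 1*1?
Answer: 360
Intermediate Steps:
G = -2 (G = -3 + 1*1 = -3 + 1 = -2)
(((1*(-5))*(-3))*G)*(-12) = (((1*(-5))*(-3))*(-2))*(-12) = (-5*(-3)*(-2))*(-12) = (15*(-2))*(-12) = -30*(-12) = 360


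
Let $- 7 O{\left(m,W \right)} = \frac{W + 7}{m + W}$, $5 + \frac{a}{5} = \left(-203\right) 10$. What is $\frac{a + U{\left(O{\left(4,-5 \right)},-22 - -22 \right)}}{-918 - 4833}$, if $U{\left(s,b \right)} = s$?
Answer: $\frac{23741}{13419} \approx 1.7692$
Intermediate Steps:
$a = -10175$ ($a = -25 + 5 \left(\left(-203\right) 10\right) = -25 + 5 \left(-2030\right) = -25 - 10150 = -10175$)
$O{\left(m,W \right)} = - \frac{7 + W}{7 \left(W + m\right)}$ ($O{\left(m,W \right)} = - \frac{\left(W + 7\right) \frac{1}{m + W}}{7} = - \frac{\left(7 + W\right) \frac{1}{W + m}}{7} = - \frac{\frac{1}{W + m} \left(7 + W\right)}{7} = - \frac{7 + W}{7 \left(W + m\right)}$)
$\frac{a + U{\left(O{\left(4,-5 \right)},-22 - -22 \right)}}{-918 - 4833} = \frac{-10175 + \frac{-1 - - \frac{5}{7}}{-5 + 4}}{-918 - 4833} = \frac{-10175 + \frac{-1 + \frac{5}{7}}{-1}}{-5751} = \left(-10175 - - \frac{2}{7}\right) \left(- \frac{1}{5751}\right) = \left(-10175 + \frac{2}{7}\right) \left(- \frac{1}{5751}\right) = \left(- \frac{71223}{7}\right) \left(- \frac{1}{5751}\right) = \frac{23741}{13419}$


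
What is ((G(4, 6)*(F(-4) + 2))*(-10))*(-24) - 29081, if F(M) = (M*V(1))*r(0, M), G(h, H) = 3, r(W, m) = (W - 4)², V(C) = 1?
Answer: -73721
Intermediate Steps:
r(W, m) = (-4 + W)²
F(M) = 16*M (F(M) = (M*1)*(-4 + 0)² = M*(-4)² = M*16 = 16*M)
((G(4, 6)*(F(-4) + 2))*(-10))*(-24) - 29081 = ((3*(16*(-4) + 2))*(-10))*(-24) - 29081 = ((3*(-64 + 2))*(-10))*(-24) - 29081 = ((3*(-62))*(-10))*(-24) - 29081 = -186*(-10)*(-24) - 29081 = 1860*(-24) - 29081 = -44640 - 29081 = -73721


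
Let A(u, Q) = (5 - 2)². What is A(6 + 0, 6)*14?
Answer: 126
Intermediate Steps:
A(u, Q) = 9 (A(u, Q) = 3² = 9)
A(6 + 0, 6)*14 = 9*14 = 126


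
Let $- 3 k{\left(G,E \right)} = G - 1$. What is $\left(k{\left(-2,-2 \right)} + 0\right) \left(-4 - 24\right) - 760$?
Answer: $-788$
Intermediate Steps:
$k{\left(G,E \right)} = \frac{1}{3} - \frac{G}{3}$ ($k{\left(G,E \right)} = - \frac{G - 1}{3} = - \frac{-1 + G}{3} = \frac{1}{3} - \frac{G}{3}$)
$\left(k{\left(-2,-2 \right)} + 0\right) \left(-4 - 24\right) - 760 = \left(\left(\frac{1}{3} - - \frac{2}{3}\right) + 0\right) \left(-4 - 24\right) - 760 = \left(\left(\frac{1}{3} + \frac{2}{3}\right) + 0\right) \left(-28\right) - 760 = \left(1 + 0\right) \left(-28\right) - 760 = 1 \left(-28\right) - 760 = -28 - 760 = -788$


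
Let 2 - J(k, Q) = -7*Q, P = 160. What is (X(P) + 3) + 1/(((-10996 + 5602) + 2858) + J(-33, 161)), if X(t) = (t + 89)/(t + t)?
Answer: 1700743/450240 ≈ 3.7774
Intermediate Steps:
J(k, Q) = 2 + 7*Q (J(k, Q) = 2 - (-7)*Q = 2 + 7*Q)
X(t) = (89 + t)/(2*t) (X(t) = (89 + t)/((2*t)) = (89 + t)*(1/(2*t)) = (89 + t)/(2*t))
(X(P) + 3) + 1/(((-10996 + 5602) + 2858) + J(-33, 161)) = ((½)*(89 + 160)/160 + 3) + 1/(((-10996 + 5602) + 2858) + (2 + 7*161)) = ((½)*(1/160)*249 + 3) + 1/((-5394 + 2858) + (2 + 1127)) = (249/320 + 3) + 1/(-2536 + 1129) = 1209/320 + 1/(-1407) = 1209/320 - 1/1407 = 1700743/450240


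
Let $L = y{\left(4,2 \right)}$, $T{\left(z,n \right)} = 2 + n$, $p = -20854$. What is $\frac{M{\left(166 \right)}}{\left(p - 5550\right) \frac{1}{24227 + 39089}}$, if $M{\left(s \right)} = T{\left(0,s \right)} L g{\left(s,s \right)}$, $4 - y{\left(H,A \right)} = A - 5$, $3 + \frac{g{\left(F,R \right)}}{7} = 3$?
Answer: $0$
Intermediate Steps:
$g{\left(F,R \right)} = 0$ ($g{\left(F,R \right)} = -21 + 7 \cdot 3 = -21 + 21 = 0$)
$y{\left(H,A \right)} = 9 - A$ ($y{\left(H,A \right)} = 4 - \left(A - 5\right) = 4 - \left(-5 + A\right) = 9 - A$)
$L = 7$ ($L = 9 - 2 = 7$)
$M{\left(s \right)} = 0$ ($M{\left(s \right)} = \left(2 + s\right) 7 \cdot 0 = \left(14 + 7 s\right) 0 = 0$)
$\frac{M{\left(166 \right)}}{\left(p - 5550\right) \frac{1}{24227 + 39089}} = \frac{0}{\left(-20854 - 5550\right) \frac{1}{24227 + 39089}} = \frac{0}{\left(-26404\right) \frac{1}{63316}} = \frac{0}{- \frac{6601}{15829}} = 0 \left(- \frac{15829}{6601}\right) = 0$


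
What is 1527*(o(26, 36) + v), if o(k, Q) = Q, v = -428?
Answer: -598584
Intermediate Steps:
1527*(o(26, 36) + v) = 1527*(36 - 428) = 1527*(-392) = -598584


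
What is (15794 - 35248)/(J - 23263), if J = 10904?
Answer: 19454/12359 ≈ 1.5741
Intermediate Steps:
(15794 - 35248)/(J - 23263) = (15794 - 35248)/(10904 - 23263) = -19454/(-12359) = -19454*(-1/12359) = 19454/12359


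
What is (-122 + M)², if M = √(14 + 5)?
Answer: (122 - √19)² ≈ 13839.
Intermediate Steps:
M = √19 ≈ 4.3589
(-122 + M)² = (-122 + √19)²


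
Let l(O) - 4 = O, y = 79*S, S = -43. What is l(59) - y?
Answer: 3460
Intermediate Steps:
y = -3397 (y = 79*(-43) = -3397)
l(O) = 4 + O
l(59) - y = (4 + 59) - 1*(-3397) = 63 + 3397 = 3460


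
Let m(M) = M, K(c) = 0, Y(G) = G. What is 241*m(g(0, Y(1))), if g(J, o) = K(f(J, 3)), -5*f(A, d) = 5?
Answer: 0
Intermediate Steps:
f(A, d) = -1 (f(A, d) = -⅕*5 = -1)
g(J, o) = 0
241*m(g(0, Y(1))) = 241*0 = 0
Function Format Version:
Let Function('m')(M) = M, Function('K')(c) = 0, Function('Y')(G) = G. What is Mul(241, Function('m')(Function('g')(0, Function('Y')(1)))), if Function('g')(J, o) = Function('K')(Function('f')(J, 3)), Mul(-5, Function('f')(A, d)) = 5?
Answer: 0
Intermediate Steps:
Function('f')(A, d) = -1 (Function('f')(A, d) = Mul(Rational(-1, 5), 5) = -1)
Function('g')(J, o) = 0
Mul(241, Function('m')(Function('g')(0, Function('Y')(1)))) = Mul(241, 0) = 0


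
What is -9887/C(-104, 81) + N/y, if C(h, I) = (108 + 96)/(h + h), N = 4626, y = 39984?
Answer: 201538921/19992 ≈ 10081.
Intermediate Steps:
C(h, I) = 102/h (C(h, I) = 204/((2*h)) = 204*(1/(2*h)) = 102/h)
-9887/C(-104, 81) + N/y = -9887/(102/(-104)) + 4626/39984 = -9887/(102*(-1/104)) + 4626*(1/39984) = -9887/(-51/52) + 771/6664 = -9887*(-52/51) + 771/6664 = 514124/51 + 771/6664 = 201538921/19992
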